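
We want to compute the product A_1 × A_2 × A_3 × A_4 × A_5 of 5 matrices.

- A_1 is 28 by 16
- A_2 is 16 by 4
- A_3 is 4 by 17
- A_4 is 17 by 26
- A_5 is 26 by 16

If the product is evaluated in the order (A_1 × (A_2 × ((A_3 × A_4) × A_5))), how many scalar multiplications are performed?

11624

(A_3 × A_4): 4×17 by 17×26 → 4×26, cost 4·17·26 = 1768
((A_3 × A_4) × A_5): 4×26 by 26×16 → 4×16, cost 4·26·16 = 1664; cumulative 3432
(A_2 × ((A_3 × A_4) × A_5)): 16×4 by 4×16 → 16×16, cost 16·4·16 = 1024; cumulative 4456
(A_1 × (A_2 × ((A_3 × A_4) × A_5))): 28×16 by 16×16 → 28×16, cost 28·16·16 = 7168; cumulative 11624
Total: 11624 scalar multiplications.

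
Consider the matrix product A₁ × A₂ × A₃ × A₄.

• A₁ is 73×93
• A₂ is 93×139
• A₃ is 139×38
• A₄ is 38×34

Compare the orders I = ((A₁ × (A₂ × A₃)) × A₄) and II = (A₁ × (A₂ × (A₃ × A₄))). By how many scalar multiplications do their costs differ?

Order I = ((A₁ × (A₂ × A₃)) × A₄): (A₂ × A₃): 93×139 by 139×38 → 93×38, cost 93·139·38 = 491226; (A₁ × (A₂ × A₃)): 73×93 by 93×38 → 73×38, cost 73·93·38 = 257982; cumulative 749208; ((A₁ × (A₂ × A₃)) × A₄): 73×38 by 38×34 → 73×34, cost 73·38·34 = 94316; cumulative 843524. Total 843524.
Order II = (A₁ × (A₂ × (A₃ × A₄))): (A₃ × A₄): 139×38 by 38×34 → 139×34, cost 139·38·34 = 179588; (A₂ × (A₃ × A₄)): 93×139 by 139×34 → 93×34, cost 93·139·34 = 439518; cumulative 619106; (A₁ × (A₂ × (A₃ × A₄))): 73×93 by 93×34 → 73×34, cost 73·93·34 = 230826; cumulative 849932. Total 849932.
Difference: |843524 − 849932| = 6408.

6408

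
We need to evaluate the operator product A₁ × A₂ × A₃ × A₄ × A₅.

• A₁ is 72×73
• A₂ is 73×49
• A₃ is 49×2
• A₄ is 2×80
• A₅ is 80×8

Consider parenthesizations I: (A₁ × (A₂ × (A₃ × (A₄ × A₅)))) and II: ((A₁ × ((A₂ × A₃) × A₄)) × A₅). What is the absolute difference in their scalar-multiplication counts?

Order I = (A₁ × (A₂ × (A₃ × (A₄ × A₅)))): (A₄ × A₅): 2×80 by 80×8 → 2×8, cost 2·80·8 = 1280; (A₃ × (A₄ × A₅)): 49×2 by 2×8 → 49×8, cost 49·2·8 = 784; cumulative 2064; (A₂ × (A₃ × (A₄ × A₅))): 73×49 by 49×8 → 73×8, cost 73·49·8 = 28616; cumulative 30680; (A₁ × (A₂ × (A₃ × (A₄ × A₅)))): 72×73 by 73×8 → 72×8, cost 72·73·8 = 42048; cumulative 72728. Total 72728.
Order II = ((A₁ × ((A₂ × A₃) × A₄)) × A₅): (A₂ × A₃): 73×49 by 49×2 → 73×2, cost 73·49·2 = 7154; ((A₂ × A₃) × A₄): 73×2 by 2×80 → 73×80, cost 73·2·80 = 11680; cumulative 18834; (A₁ × ((A₂ × A₃) × A₄)): 72×73 by 73×80 → 72×80, cost 72·73·80 = 420480; cumulative 439314; ((A₁ × ((A₂ × A₃) × A₄)) × A₅): 72×80 by 80×8 → 72×8, cost 72·80·8 = 46080; cumulative 485394. Total 485394.
Difference: |72728 − 485394| = 412666.

412666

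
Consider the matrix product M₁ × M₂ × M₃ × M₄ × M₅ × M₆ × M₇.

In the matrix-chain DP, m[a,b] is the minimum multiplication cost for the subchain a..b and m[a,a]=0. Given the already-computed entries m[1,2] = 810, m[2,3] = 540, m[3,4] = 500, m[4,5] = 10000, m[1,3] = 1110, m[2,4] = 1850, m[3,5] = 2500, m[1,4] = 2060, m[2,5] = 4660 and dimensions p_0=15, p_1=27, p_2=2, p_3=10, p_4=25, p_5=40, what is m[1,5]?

m[1,5] = min over k∈[1,4] of m[1,k]+m[k+1,5]+p_{0}·p_k·p_{5}.
k=1: 0 + 4660 + 15·27·40 = 20860; k=2: 810 + 2500 + 15·2·40 = 4510; k=3: 1110 + 10000 + 15·10·40 = 17110; k=4: 2060 + 0 + 15·25·40 = 17060.
Minimum: 4510 at k=2.

4510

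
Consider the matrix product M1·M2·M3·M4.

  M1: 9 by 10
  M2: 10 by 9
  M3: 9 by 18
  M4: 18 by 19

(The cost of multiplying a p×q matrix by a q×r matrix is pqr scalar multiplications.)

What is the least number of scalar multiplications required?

Adjacent pairs: M1M2 = 9·10·9 = 810; M2M3 = 10·9·18 = 1620; M3M4 = 9·18·19 = 3078.
Length 3: M1..M3: k=1: 0+1620+9·10·18=3240; k=2: 810+0+9·9·18=2268 → min 2268 | M2..M4: k=2: 0+3078+10·9·19=4788; k=3: 1620+0+10·18·19=5040 → min 4788.
Length 4: M1..M4: k=1: 0+4788+9·10·19=6498; k=2: 810+3078+9·9·19=5427; k=3: 2268+0+9·18·19=5346 → min 5346.
Optimal order: (((M1·M2)·M3)·M4) with cost 5346.

5346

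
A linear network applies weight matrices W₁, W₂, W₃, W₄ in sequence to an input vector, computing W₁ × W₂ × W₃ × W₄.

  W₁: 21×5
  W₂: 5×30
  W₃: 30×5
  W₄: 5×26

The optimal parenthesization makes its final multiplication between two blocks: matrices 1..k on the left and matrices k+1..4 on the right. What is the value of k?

3

Adjacent pairs: W₁W₂ = 21·5·30 = 3150; W₂W₃ = 5·30·5 = 750; W₃W₄ = 30·5·26 = 3900.
Length 3: W₁..W₃: k=1: 0+750+21·5·5=1275; k=2: 3150+0+21·30·5=6300 → min 1275 | W₂..W₄: k=2: 0+3900+5·30·26=7800; k=3: 750+0+5·5·26=1400 → min 1400.
Top-level splits: k=1: (W₁..W₁)·(W₂..W₄) → 0+1400+21·5·26 = 4130; k=2: (W₁..W₂)·(W₃..W₄) → 3150+3900+21·30·26 = 23430; k=3: (W₁..W₃)·(W₄..W₄) → 1275+0+21·5·26 = 4005.
Best split is after W₃, i.e. k = 3.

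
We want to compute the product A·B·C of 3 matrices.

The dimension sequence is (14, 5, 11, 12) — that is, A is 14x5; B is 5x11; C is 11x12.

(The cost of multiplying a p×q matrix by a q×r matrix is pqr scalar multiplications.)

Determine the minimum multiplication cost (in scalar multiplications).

Order (A·(B·C)): (B·C): 5×11 by 11×12 → 5×12, cost 5·11·12 = 660; (A·(B·C)): 14×5 by 5×12 → 14×12, cost 14·5·12 = 840; cumulative 1500. Total 1500.
Order ((A·B)·C): (A·B): 14×5 by 5×11 → 14×11, cost 14·5·11 = 770; ((A·B)·C): 14×11 by 11×12 → 14×12, cost 14·11·12 = 1848; cumulative 2618. Total 2618.
Minimum: 1500.

1500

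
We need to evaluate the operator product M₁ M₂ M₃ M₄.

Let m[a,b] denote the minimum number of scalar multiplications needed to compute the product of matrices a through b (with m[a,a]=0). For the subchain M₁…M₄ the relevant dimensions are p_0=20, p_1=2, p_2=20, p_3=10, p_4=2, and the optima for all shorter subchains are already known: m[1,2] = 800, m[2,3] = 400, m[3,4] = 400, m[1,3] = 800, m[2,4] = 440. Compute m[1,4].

520

m[1,4] = min over k∈[1,3] of m[1,k]+m[k+1,4]+p_{0}·p_k·p_{4}.
k=1: 0 + 440 + 20·2·2 = 520; k=2: 800 + 400 + 20·20·2 = 2000; k=3: 800 + 0 + 20·10·2 = 1200.
Minimum: 520 at k=1.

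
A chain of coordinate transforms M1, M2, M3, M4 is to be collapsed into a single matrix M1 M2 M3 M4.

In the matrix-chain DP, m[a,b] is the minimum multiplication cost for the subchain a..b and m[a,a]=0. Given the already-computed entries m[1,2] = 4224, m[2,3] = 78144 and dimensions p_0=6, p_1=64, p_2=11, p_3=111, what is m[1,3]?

m[1,3] = min over k∈[1,2] of m[1,k]+m[k+1,3]+p_{0}·p_k·p_{3}.
k=1: 0 + 78144 + 6·64·111 = 120768; k=2: 4224 + 0 + 6·11·111 = 11550.
Minimum: 11550 at k=2.

11550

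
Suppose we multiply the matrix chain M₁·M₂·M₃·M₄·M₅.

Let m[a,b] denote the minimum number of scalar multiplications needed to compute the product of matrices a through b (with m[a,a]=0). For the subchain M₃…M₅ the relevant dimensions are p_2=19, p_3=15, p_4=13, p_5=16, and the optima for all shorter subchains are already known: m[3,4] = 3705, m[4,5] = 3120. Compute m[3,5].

m[3,5] = min over k∈[3,4] of m[3,k]+m[k+1,5]+p_{2}·p_k·p_{5}.
k=3: 0 + 3120 + 19·15·16 = 7680; k=4: 3705 + 0 + 19·13·16 = 7657.
Minimum: 7657 at k=4.

7657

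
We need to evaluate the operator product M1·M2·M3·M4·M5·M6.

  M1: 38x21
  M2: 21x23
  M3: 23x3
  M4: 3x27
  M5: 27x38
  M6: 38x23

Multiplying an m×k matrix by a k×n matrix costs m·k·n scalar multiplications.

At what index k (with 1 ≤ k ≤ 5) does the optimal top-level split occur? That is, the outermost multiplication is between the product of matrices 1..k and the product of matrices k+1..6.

3

Adjacent pairs: M1M2 = 38·21·23 = 18354; M2M3 = 21·23·3 = 1449; M3M4 = 23·3·27 = 1863; M4M5 = 3·27·38 = 3078; M5M6 = 27·38·23 = 23598.
Length 3: M1..M3: k=1: 0+1449+38·21·3=3843; k=2: 18354+0+38·23·3=20976 → min 3843 | M2..M4: k=2: 0+1863+21·23·27=14904; k=3: 1449+0+21·3·27=3150 → min 3150 | M3..M5: k=3: 0+3078+23·3·38=5700; k=4: 1863+0+23·27·38=25461 → min 5700 | M4..M6: k=4: 0+23598+3·27·23=25461; k=5: 3078+0+3·38·23=5700 → min 5700.
Length 4: M1..M4: k=1: 0+3150+38·21·27=24696; k=2: 18354+1863+38·23·27=43815; k=3: 3843+0+38·3·27=6921 → min 6921 | M2..M5: k=2: 0+5700+21·23·38=24054; k=3: 1449+3078+21·3·38=6921; k=4: 3150+0+21·27·38=24696 → min 6921 | M3..M6: k=3: 0+5700+23·3·23=7287; k=4: 1863+23598+23·27·23=39744; k=5: 5700+0+23·38·23=25802 → min 7287.
Length 5: M1..M5: k=1: 0+6921+38·21·38=37245; k=2: 18354+5700+38·23·38=57266; k=3: 3843+3078+38·3·38=11253; k=4: 6921+0+38·27·38=45909 → min 11253 | M2..M6: k=2: 0+7287+21·23·23=18396; k=3: 1449+5700+21·3·23=8598; k=4: 3150+23598+21·27·23=39789; k=5: 6921+0+21·38·23=25275 → min 8598.
Top-level splits: k=1: (M1..M1)·(M2..M6) → 0+8598+38·21·23 = 26952; k=2: (M1..M2)·(M3..M6) → 18354+7287+38·23·23 = 45743; k=3: (M1..M3)·(M4..M6) → 3843+5700+38·3·23 = 12165; k=4: (M1..M4)·(M5..M6) → 6921+23598+38·27·23 = 54117; k=5: (M1..M5)·(M6..M6) → 11253+0+38·38·23 = 44465.
Best split is after M3, i.e. k = 3.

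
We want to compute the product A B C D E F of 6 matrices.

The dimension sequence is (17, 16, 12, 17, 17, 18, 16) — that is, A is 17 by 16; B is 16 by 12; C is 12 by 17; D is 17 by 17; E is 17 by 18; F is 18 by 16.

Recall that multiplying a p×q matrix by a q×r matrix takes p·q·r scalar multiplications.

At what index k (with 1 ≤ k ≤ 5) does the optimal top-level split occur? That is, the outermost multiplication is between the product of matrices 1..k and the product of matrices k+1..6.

Adjacent pairs: AB = 17·16·12 = 3264; BC = 16·12·17 = 3264; CD = 12·17·17 = 3468; DE = 17·17·18 = 5202; EF = 17·18·16 = 4896.
Length 3: A..C: k=1: 0+3264+17·16·17=7888; k=2: 3264+0+17·12·17=6732 → min 6732 | B..D: k=2: 0+3468+16·12·17=6732; k=3: 3264+0+16·17·17=7888 → min 6732 | C..E: k=3: 0+5202+12·17·18=8874; k=4: 3468+0+12·17·18=7140 → min 7140 | D..F: k=4: 0+4896+17·17·16=9520; k=5: 5202+0+17·18·16=10098 → min 9520.
Length 4: A..D: k=1: 0+6732+17·16·17=11356; k=2: 3264+3468+17·12·17=10200; k=3: 6732+0+17·17·17=11645 → min 10200 | B..E: k=2: 0+7140+16·12·18=10596; k=3: 3264+5202+16·17·18=13362; k=4: 6732+0+16·17·18=11628 → min 10596 | C..F: k=3: 0+9520+12·17·16=12784; k=4: 3468+4896+12·17·16=11628; k=5: 7140+0+12·18·16=10596 → min 10596.
Length 5: A..E: k=1: 0+10596+17·16·18=15492; k=2: 3264+7140+17·12·18=14076; k=3: 6732+5202+17·17·18=17136; k=4: 10200+0+17·17·18=15402 → min 14076 | B..F: k=2: 0+10596+16·12·16=13668; k=3: 3264+9520+16·17·16=17136; k=4: 6732+4896+16·17·16=15980; k=5: 10596+0+16·18·16=15204 → min 13668.
Top-level splits: k=1: (A..A)·(B..F) → 0+13668+17·16·16 = 18020; k=2: (A..B)·(C..F) → 3264+10596+17·12·16 = 17124; k=3: (A..C)·(D..F) → 6732+9520+17·17·16 = 20876; k=4: (A..D)·(E..F) → 10200+4896+17·17·16 = 19720; k=5: (A..E)·(F..F) → 14076+0+17·18·16 = 18972.
Best split is after B, i.e. k = 2.

2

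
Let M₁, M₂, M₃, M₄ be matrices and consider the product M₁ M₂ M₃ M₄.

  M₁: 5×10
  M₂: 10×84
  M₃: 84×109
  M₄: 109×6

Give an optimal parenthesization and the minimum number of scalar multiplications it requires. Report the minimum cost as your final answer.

53250

Adjacent pairs: M₁M₂ = 5·10·84 = 4200; M₂M₃ = 10·84·109 = 91560; M₃M₄ = 84·109·6 = 54936.
Length 3: M₁..M₃: k=1: 0+91560+5·10·109=97010; k=2: 4200+0+5·84·109=49980 → min 49980 | M₂..M₄: k=2: 0+54936+10·84·6=59976; k=3: 91560+0+10·109·6=98100 → min 59976.
Length 4: M₁..M₄: k=1: 0+59976+5·10·6=60276; k=2: 4200+54936+5·84·6=61656; k=3: 49980+0+5·109·6=53250 → min 53250.
Optimal parenthesization: (((M₁ M₂) M₃) M₄) with cost 53250.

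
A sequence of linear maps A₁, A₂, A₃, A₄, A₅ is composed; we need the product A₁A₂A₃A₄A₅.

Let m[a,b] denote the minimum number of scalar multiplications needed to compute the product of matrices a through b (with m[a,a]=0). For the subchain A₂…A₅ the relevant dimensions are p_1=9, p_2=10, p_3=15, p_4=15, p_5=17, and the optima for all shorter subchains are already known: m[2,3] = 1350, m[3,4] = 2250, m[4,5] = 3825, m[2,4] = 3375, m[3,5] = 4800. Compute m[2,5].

5670

m[2,5] = min over k∈[2,4] of m[2,k]+m[k+1,5]+p_{1}·p_k·p_{5}.
k=2: 0 + 4800 + 9·10·17 = 6330; k=3: 1350 + 3825 + 9·15·17 = 7470; k=4: 3375 + 0 + 9·15·17 = 5670.
Minimum: 5670 at k=4.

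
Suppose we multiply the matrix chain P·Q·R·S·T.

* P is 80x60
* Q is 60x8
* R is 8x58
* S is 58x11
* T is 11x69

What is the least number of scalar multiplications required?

Adjacent pairs: PQ = 80·60·8 = 38400; QR = 60·8·58 = 27840; RS = 8·58·11 = 5104; ST = 58·11·69 = 44022.
Length 3: P..R: k=1: 0+27840+80·60·58=306240; k=2: 38400+0+80·8·58=75520 → min 75520 | Q..S: k=2: 0+5104+60·8·11=10384; k=3: 27840+0+60·58·11=66120 → min 10384 | R..T: k=3: 0+44022+8·58·69=76038; k=4: 5104+0+8·11·69=11176 → min 11176.
Length 4: P..S: k=1: 0+10384+80·60·11=63184; k=2: 38400+5104+80·8·11=50544; k=3: 75520+0+80·58·11=126560 → min 50544 | Q..T: k=2: 0+11176+60·8·69=44296; k=3: 27840+44022+60·58·69=311982; k=4: 10384+0+60·11·69=55924 → min 44296.
Length 5: P..T: k=1: 0+44296+80·60·69=375496; k=2: 38400+11176+80·8·69=93736; k=3: 75520+44022+80·58·69=439702; k=4: 50544+0+80·11·69=111264 → min 93736.
Optimal order: ((P·Q)·((R·S)·T)) with cost 93736.

93736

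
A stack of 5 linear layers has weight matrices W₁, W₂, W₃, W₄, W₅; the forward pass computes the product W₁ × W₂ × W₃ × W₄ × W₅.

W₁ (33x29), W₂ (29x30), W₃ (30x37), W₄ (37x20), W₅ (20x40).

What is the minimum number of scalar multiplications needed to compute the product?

Adjacent pairs: W₁W₂ = 33·29·30 = 28710; W₂W₃ = 29·30·37 = 32190; W₃W₄ = 30·37·20 = 22200; W₄W₅ = 37·20·40 = 29600.
Length 3: W₁..W₃: k=1: 0+32190+33·29·37=67599; k=2: 28710+0+33·30·37=65340 → min 65340 | W₂..W₄: k=2: 0+22200+29·30·20=39600; k=3: 32190+0+29·37·20=53650 → min 39600 | W₃..W₅: k=3: 0+29600+30·37·40=74000; k=4: 22200+0+30·20·40=46200 → min 46200.
Length 4: W₁..W₄: k=1: 0+39600+33·29·20=58740; k=2: 28710+22200+33·30·20=70710; k=3: 65340+0+33·37·20=89760 → min 58740 | W₂..W₅: k=2: 0+46200+29·30·40=81000; k=3: 32190+29600+29·37·40=104710; k=4: 39600+0+29·20·40=62800 → min 62800.
Length 5: W₁..W₅: k=1: 0+62800+33·29·40=101080; k=2: 28710+46200+33·30·40=114510; k=3: 65340+29600+33·37·40=143780; k=4: 58740+0+33·20·40=85140 → min 85140.
Optimal order: ((W₁ × (W₂ × (W₃ × W₄))) × W₅) with cost 85140.

85140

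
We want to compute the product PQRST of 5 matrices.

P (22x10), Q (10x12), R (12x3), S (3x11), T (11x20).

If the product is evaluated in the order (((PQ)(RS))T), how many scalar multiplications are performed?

(PQ): 22×10 by 10×12 → 22×12, cost 22·10·12 = 2640
(RS): 12×3 by 3×11 → 12×11, cost 12·3·11 = 396
((PQ)(RS)): 22×12 by 12×11 → 22×11, cost 22·12·11 = 2904; cumulative 5940
(((PQ)(RS))T): 22×11 by 11×20 → 22×20, cost 22·11·20 = 4840; cumulative 10780
Total: 10780 scalar multiplications.

10780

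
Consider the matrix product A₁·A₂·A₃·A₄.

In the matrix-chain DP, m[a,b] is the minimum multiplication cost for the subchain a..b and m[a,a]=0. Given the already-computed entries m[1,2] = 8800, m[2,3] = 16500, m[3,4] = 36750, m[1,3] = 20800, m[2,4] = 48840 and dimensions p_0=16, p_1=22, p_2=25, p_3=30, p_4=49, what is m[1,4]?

44320

m[1,4] = min over k∈[1,3] of m[1,k]+m[k+1,4]+p_{0}·p_k·p_{4}.
k=1: 0 + 48840 + 16·22·49 = 66088; k=2: 8800 + 36750 + 16·25·49 = 65150; k=3: 20800 + 0 + 16·30·49 = 44320.
Minimum: 44320 at k=3.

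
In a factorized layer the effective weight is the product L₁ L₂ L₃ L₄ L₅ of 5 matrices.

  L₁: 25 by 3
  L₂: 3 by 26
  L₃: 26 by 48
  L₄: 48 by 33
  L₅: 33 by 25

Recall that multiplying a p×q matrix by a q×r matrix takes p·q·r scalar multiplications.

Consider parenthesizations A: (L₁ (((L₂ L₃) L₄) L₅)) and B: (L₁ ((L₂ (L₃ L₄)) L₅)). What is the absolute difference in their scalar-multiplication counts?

Order A = (L₁ (((L₂ L₃) L₄) L₅)): (L₂ L₃): 3×26 by 26×48 → 3×48, cost 3·26·48 = 3744; ((L₂ L₃) L₄): 3×48 by 48×33 → 3×33, cost 3·48·33 = 4752; cumulative 8496; (((L₂ L₃) L₄) L₅): 3×33 by 33×25 → 3×25, cost 3·33·25 = 2475; cumulative 10971; (L₁ (((L₂ L₃) L₄) L₅)): 25×3 by 3×25 → 25×25, cost 25·3·25 = 1875; cumulative 12846. Total 12846.
Order B = (L₁ ((L₂ (L₃ L₄)) L₅)): (L₃ L₄): 26×48 by 48×33 → 26×33, cost 26·48·33 = 41184; (L₂ (L₃ L₄)): 3×26 by 26×33 → 3×33, cost 3·26·33 = 2574; cumulative 43758; ((L₂ (L₃ L₄)) L₅): 3×33 by 33×25 → 3×25, cost 3·33·25 = 2475; cumulative 46233; (L₁ ((L₂ (L₃ L₄)) L₅)): 25×3 by 3×25 → 25×25, cost 25·3·25 = 1875; cumulative 48108. Total 48108.
Difference: |12846 − 48108| = 35262.

35262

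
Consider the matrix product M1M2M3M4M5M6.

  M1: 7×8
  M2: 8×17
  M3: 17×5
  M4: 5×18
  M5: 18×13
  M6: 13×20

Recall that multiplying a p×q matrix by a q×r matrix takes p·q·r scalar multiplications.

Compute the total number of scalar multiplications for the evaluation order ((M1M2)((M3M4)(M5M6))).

15662

(M1M2): 7×8 by 8×17 → 7×17, cost 7·8·17 = 952
(M3M4): 17×5 by 5×18 → 17×18, cost 17·5·18 = 1530
(M5M6): 18×13 by 13×20 → 18×20, cost 18·13·20 = 4680
((M3M4)(M5M6)): 17×18 by 18×20 → 17×20, cost 17·18·20 = 6120; cumulative 12330
((M1M2)((M3M4)(M5M6))): 7×17 by 17×20 → 7×20, cost 7·17·20 = 2380; cumulative 15662
Total: 15662 scalar multiplications.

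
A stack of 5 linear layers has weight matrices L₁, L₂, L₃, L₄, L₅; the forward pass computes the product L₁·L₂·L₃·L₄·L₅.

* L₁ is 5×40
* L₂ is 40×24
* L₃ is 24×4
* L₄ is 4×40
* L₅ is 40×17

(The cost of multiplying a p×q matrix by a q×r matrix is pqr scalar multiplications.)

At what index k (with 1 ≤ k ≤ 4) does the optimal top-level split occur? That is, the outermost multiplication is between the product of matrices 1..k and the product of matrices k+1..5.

3

Adjacent pairs: L₁L₂ = 5·40·24 = 4800; L₂L₃ = 40·24·4 = 3840; L₃L₄ = 24·4·40 = 3840; L₄L₅ = 4·40·17 = 2720.
Length 3: L₁..L₃: k=1: 0+3840+5·40·4=4640; k=2: 4800+0+5·24·4=5280 → min 4640 | L₂..L₄: k=2: 0+3840+40·24·40=42240; k=3: 3840+0+40·4·40=10240 → min 10240 | L₃..L₅: k=3: 0+2720+24·4·17=4352; k=4: 3840+0+24·40·17=20160 → min 4352.
Length 4: L₁..L₄: k=1: 0+10240+5·40·40=18240; k=2: 4800+3840+5·24·40=13440; k=3: 4640+0+5·4·40=5440 → min 5440 | L₂..L₅: k=2: 0+4352+40·24·17=20672; k=3: 3840+2720+40·4·17=9280; k=4: 10240+0+40·40·17=37440 → min 9280.
Top-level splits: k=1: (L₁..L₁)·(L₂..L₅) → 0+9280+5·40·17 = 12680; k=2: (L₁..L₂)·(L₃..L₅) → 4800+4352+5·24·17 = 11192; k=3: (L₁..L₃)·(L₄..L₅) → 4640+2720+5·4·17 = 7700; k=4: (L₁..L₄)·(L₅..L₅) → 5440+0+5·40·17 = 8840.
Best split is after L₃, i.e. k = 3.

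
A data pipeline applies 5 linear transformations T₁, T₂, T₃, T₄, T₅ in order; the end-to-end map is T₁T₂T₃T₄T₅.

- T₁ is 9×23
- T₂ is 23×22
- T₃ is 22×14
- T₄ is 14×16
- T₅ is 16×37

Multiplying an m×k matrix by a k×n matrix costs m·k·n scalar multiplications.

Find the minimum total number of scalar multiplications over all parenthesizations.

14670

Adjacent pairs: T₁T₂ = 9·23·22 = 4554; T₂T₃ = 23·22·14 = 7084; T₃T₄ = 22·14·16 = 4928; T₄T₅ = 14·16·37 = 8288.
Length 3: T₁..T₃: k=1: 0+7084+9·23·14=9982; k=2: 4554+0+9·22·14=7326 → min 7326 | T₂..T₄: k=2: 0+4928+23·22·16=13024; k=3: 7084+0+23·14·16=12236 → min 12236 | T₃..T₅: k=3: 0+8288+22·14·37=19684; k=4: 4928+0+22·16·37=17952 → min 17952.
Length 4: T₁..T₄: k=1: 0+12236+9·23·16=15548; k=2: 4554+4928+9·22·16=12650; k=3: 7326+0+9·14·16=9342 → min 9342 | T₂..T₅: k=2: 0+17952+23·22·37=36674; k=3: 7084+8288+23·14·37=27286; k=4: 12236+0+23·16·37=25852 → min 25852.
Length 5: T₁..T₅: k=1: 0+25852+9·23·37=33511; k=2: 4554+17952+9·22·37=29832; k=3: 7326+8288+9·14·37=20276; k=4: 9342+0+9·16·37=14670 → min 14670.
Optimal order: ((((T₁T₂)T₃)T₄)T₅) with cost 14670.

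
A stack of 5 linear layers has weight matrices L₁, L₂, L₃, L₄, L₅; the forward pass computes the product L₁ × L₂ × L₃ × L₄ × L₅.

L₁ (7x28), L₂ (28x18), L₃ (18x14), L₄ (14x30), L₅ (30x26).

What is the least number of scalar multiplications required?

Adjacent pairs: L₁L₂ = 7·28·18 = 3528; L₂L₃ = 28·18·14 = 7056; L₃L₄ = 18·14·30 = 7560; L₄L₅ = 14·30·26 = 10920.
Length 3: L₁..L₃: k=1: 0+7056+7·28·14=9800; k=2: 3528+0+7·18·14=5292 → min 5292 | L₂..L₄: k=2: 0+7560+28·18·30=22680; k=3: 7056+0+28·14·30=18816 → min 18816 | L₃..L₅: k=3: 0+10920+18·14·26=17472; k=4: 7560+0+18·30·26=21600 → min 17472.
Length 4: L₁..L₄: k=1: 0+18816+7·28·30=24696; k=2: 3528+7560+7·18·30=14868; k=3: 5292+0+7·14·30=8232 → min 8232 | L₂..L₅: k=2: 0+17472+28·18·26=30576; k=3: 7056+10920+28·14·26=28168; k=4: 18816+0+28·30·26=40656 → min 28168.
Length 5: L₁..L₅: k=1: 0+28168+7·28·26=33264; k=2: 3528+17472+7·18·26=24276; k=3: 5292+10920+7·14·26=18760; k=4: 8232+0+7·30·26=13692 → min 13692.
Optimal order: ((((L₁ × L₂) × L₃) × L₄) × L₅) with cost 13692.

13692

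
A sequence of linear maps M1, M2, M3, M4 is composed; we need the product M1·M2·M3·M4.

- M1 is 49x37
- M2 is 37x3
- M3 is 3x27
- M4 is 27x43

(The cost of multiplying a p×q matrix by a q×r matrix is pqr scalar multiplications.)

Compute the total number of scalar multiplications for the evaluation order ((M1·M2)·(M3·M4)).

15243

(M1·M2): 49×37 by 37×3 → 49×3, cost 49·37·3 = 5439
(M3·M4): 3×27 by 27×43 → 3×43, cost 3·27·43 = 3483
((M1·M2)·(M3·M4)): 49×3 by 3×43 → 49×43, cost 49·3·43 = 6321; cumulative 15243
Total: 15243 scalar multiplications.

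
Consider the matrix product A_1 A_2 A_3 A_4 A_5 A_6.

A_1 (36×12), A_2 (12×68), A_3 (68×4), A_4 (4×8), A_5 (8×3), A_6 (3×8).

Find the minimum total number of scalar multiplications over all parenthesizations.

5520

Adjacent pairs: A_1A_2 = 36·12·68 = 29376; A_2A_3 = 12·68·4 = 3264; A_3A_4 = 68·4·8 = 2176; A_4A_5 = 4·8·3 = 96; A_5A_6 = 8·3·8 = 192.
Length 3: A_1..A_3: k=1: 0+3264+36·12·4=4992; k=2: 29376+0+36·68·4=39168 → min 4992 | A_2..A_4: k=2: 0+2176+12·68·8=8704; k=3: 3264+0+12·4·8=3648 → min 3648 | A_3..A_5: k=3: 0+96+68·4·3=912; k=4: 2176+0+68·8·3=3808 → min 912 | A_4..A_6: k=4: 0+192+4·8·8=448; k=5: 96+0+4·3·8=192 → min 192.
Length 4: A_1..A_4: k=1: 0+3648+36·12·8=7104; k=2: 29376+2176+36·68·8=51136; k=3: 4992+0+36·4·8=6144 → min 6144 | A_2..A_5: k=2: 0+912+12·68·3=3360; k=3: 3264+96+12·4·3=3504; k=4: 3648+0+12·8·3=3936 → min 3360 | A_3..A_6: k=3: 0+192+68·4·8=2368; k=4: 2176+192+68·8·8=6720; k=5: 912+0+68·3·8=2544 → min 2368.
Length 5: A_1..A_5: k=1: 0+3360+36·12·3=4656; k=2: 29376+912+36·68·3=37632; k=3: 4992+96+36·4·3=5520; k=4: 6144+0+36·8·3=7008 → min 4656 | A_2..A_6: k=2: 0+2368+12·68·8=8896; k=3: 3264+192+12·4·8=3840; k=4: 3648+192+12·8·8=4608; k=5: 3360+0+12·3·8=3648 → min 3648.
Length 6: A_1..A_6: k=1: 0+3648+36·12·8=7104; k=2: 29376+2368+36·68·8=51328; k=3: 4992+192+36·4·8=6336; k=4: 6144+192+36·8·8=8640; k=5: 4656+0+36·3·8=5520 → min 5520.
Optimal order: ((A_1 (A_2 (A_3 (A_4 A_5)))) A_6) with cost 5520.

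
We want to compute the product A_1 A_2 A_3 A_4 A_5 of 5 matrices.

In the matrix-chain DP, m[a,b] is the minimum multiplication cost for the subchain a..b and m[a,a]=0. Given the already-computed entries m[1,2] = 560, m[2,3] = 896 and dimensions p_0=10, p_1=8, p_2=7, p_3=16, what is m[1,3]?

m[1,3] = min over k∈[1,2] of m[1,k]+m[k+1,3]+p_{0}·p_k·p_{3}.
k=1: 0 + 896 + 10·8·16 = 2176; k=2: 560 + 0 + 10·7·16 = 1680.
Minimum: 1680 at k=2.

1680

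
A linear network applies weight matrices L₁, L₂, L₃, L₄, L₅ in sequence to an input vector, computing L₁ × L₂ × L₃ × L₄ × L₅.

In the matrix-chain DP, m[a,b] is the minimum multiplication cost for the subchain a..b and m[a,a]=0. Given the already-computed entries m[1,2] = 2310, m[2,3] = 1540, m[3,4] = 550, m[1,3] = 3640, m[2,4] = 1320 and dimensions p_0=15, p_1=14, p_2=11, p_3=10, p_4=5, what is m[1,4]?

m[1,4] = min over k∈[1,3] of m[1,k]+m[k+1,4]+p_{0}·p_k·p_{4}.
k=1: 0 + 1320 + 15·14·5 = 2370; k=2: 2310 + 550 + 15·11·5 = 3685; k=3: 3640 + 0 + 15·10·5 = 4390.
Minimum: 2370 at k=1.

2370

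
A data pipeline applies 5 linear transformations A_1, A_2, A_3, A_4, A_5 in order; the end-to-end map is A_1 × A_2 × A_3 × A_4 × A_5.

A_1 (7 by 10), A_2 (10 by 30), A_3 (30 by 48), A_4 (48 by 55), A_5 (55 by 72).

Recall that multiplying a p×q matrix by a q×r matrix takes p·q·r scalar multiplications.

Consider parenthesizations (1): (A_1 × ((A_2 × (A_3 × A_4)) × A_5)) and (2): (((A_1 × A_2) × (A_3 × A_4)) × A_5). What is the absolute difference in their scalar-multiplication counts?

Order (1) = (A_1 × ((A_2 × (A_3 × A_4)) × A_5)): (A_3 × A_4): 30×48 by 48×55 → 30×55, cost 30·48·55 = 79200; (A_2 × (A_3 × A_4)): 10×30 by 30×55 → 10×55, cost 10·30·55 = 16500; cumulative 95700; ((A_2 × (A_3 × A_4)) × A_5): 10×55 by 55×72 → 10×72, cost 10·55·72 = 39600; cumulative 135300; (A_1 × ((A_2 × (A_3 × A_4)) × A_5)): 7×10 by 10×72 → 7×72, cost 7·10·72 = 5040; cumulative 140340. Total 140340.
Order (2) = (((A_1 × A_2) × (A_3 × A_4)) × A_5): (A_1 × A_2): 7×10 by 10×30 → 7×30, cost 7·10·30 = 2100; (A_3 × A_4): 30×48 by 48×55 → 30×55, cost 30·48·55 = 79200; ((A_1 × A_2) × (A_3 × A_4)): 7×30 by 30×55 → 7×55, cost 7·30·55 = 11550; cumulative 92850; (((A_1 × A_2) × (A_3 × A_4)) × A_5): 7×55 by 55×72 → 7×72, cost 7·55·72 = 27720; cumulative 120570. Total 120570.
Difference: |140340 − 120570| = 19770.

19770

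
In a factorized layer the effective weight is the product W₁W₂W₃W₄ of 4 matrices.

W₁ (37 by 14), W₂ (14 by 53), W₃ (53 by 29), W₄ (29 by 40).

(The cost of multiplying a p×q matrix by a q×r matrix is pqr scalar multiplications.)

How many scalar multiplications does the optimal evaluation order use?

Adjacent pairs: W₁W₂ = 37·14·53 = 27454; W₂W₃ = 14·53·29 = 21518; W₃W₄ = 53·29·40 = 61480.
Length 3: W₁..W₃: k=1: 0+21518+37·14·29=36540; k=2: 27454+0+37·53·29=84323 → min 36540 | W₂..W₄: k=2: 0+61480+14·53·40=91160; k=3: 21518+0+14·29·40=37758 → min 37758.
Length 4: W₁..W₄: k=1: 0+37758+37·14·40=58478; k=2: 27454+61480+37·53·40=167374; k=3: 36540+0+37·29·40=79460 → min 58478.
Optimal order: (W₁((W₂W₃)W₄)) with cost 58478.

58478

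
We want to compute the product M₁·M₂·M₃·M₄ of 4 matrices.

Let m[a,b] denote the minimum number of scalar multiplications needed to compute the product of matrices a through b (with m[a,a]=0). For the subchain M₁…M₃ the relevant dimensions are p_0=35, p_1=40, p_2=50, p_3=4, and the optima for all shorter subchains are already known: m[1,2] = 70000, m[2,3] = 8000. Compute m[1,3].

13600

m[1,3] = min over k∈[1,2] of m[1,k]+m[k+1,3]+p_{0}·p_k·p_{3}.
k=1: 0 + 8000 + 35·40·4 = 13600; k=2: 70000 + 0 + 35·50·4 = 77000.
Minimum: 13600 at k=1.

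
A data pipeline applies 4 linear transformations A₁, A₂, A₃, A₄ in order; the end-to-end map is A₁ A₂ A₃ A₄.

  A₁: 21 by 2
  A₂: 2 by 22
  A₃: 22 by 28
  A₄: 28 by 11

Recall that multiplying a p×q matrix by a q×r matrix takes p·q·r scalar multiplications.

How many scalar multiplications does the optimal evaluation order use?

2310

Adjacent pairs: A₁A₂ = 21·2·22 = 924; A₂A₃ = 2·22·28 = 1232; A₃A₄ = 22·28·11 = 6776.
Length 3: A₁..A₃: k=1: 0+1232+21·2·28=2408; k=2: 924+0+21·22·28=13860 → min 2408 | A₂..A₄: k=2: 0+6776+2·22·11=7260; k=3: 1232+0+2·28·11=1848 → min 1848.
Length 4: A₁..A₄: k=1: 0+1848+21·2·11=2310; k=2: 924+6776+21·22·11=12782; k=3: 2408+0+21·28·11=8876 → min 2310.
Optimal order: (A₁ ((A₂ A₃) A₄)) with cost 2310.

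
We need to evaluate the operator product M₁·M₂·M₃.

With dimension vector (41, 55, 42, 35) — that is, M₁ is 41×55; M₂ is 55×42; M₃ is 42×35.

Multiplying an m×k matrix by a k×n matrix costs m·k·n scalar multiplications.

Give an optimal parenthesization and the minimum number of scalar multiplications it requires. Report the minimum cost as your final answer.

154980

(M₁·(M₂·M₃)): cost 159775.
((M₁·M₂)·M₃): cost 154980.
Optimal: ((M₁·M₂)·M₃) with cost 154980.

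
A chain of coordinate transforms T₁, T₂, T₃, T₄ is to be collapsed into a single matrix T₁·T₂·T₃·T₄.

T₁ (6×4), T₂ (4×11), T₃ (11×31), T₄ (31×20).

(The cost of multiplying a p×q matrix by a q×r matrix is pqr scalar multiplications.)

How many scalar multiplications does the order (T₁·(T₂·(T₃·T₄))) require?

8180

(T₃·T₄): 11×31 by 31×20 → 11×20, cost 11·31·20 = 6820
(T₂·(T₃·T₄)): 4×11 by 11×20 → 4×20, cost 4·11·20 = 880; cumulative 7700
(T₁·(T₂·(T₃·T₄))): 6×4 by 4×20 → 6×20, cost 6·4·20 = 480; cumulative 8180
Total: 8180 scalar multiplications.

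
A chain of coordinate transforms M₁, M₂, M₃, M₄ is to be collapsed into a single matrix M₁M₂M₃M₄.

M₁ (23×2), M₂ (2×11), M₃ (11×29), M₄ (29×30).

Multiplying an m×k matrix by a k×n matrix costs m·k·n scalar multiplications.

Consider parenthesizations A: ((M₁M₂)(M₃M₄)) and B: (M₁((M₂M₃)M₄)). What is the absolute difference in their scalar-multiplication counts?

Order A = ((M₁M₂)(M₃M₄)): (M₁M₂): 23×2 by 2×11 → 23×11, cost 23·2·11 = 506; (M₃M₄): 11×29 by 29×30 → 11×30, cost 11·29·30 = 9570; ((M₁M₂)(M₃M₄)): 23×11 by 11×30 → 23×30, cost 23·11·30 = 7590; cumulative 17666. Total 17666.
Order B = (M₁((M₂M₃)M₄)): (M₂M₃): 2×11 by 11×29 → 2×29, cost 2·11·29 = 638; ((M₂M₃)M₄): 2×29 by 29×30 → 2×30, cost 2·29·30 = 1740; cumulative 2378; (M₁((M₂M₃)M₄)): 23×2 by 2×30 → 23×30, cost 23·2·30 = 1380; cumulative 3758. Total 3758.
Difference: |17666 − 3758| = 13908.

13908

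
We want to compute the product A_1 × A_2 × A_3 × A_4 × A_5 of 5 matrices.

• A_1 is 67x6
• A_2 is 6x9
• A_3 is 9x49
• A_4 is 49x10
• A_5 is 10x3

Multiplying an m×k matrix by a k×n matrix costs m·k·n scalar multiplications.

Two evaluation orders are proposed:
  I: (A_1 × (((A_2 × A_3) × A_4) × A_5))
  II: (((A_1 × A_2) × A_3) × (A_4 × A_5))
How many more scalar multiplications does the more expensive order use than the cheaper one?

Order I = (A_1 × (((A_2 × A_3) × A_4) × A_5)): (A_2 × A_3): 6×9 by 9×49 → 6×49, cost 6·9·49 = 2646; ((A_2 × A_3) × A_4): 6×49 by 49×10 → 6×10, cost 6·49·10 = 2940; cumulative 5586; (((A_2 × A_3) × A_4) × A_5): 6×10 by 10×3 → 6×3, cost 6·10·3 = 180; cumulative 5766; (A_1 × (((A_2 × A_3) × A_4) × A_5)): 67×6 by 6×3 → 67×3, cost 67·6·3 = 1206; cumulative 6972. Total 6972.
Order II = (((A_1 × A_2) × A_3) × (A_4 × A_5)): (A_1 × A_2): 67×6 by 6×9 → 67×9, cost 67·6·9 = 3618; ((A_1 × A_2) × A_3): 67×9 by 9×49 → 67×49, cost 67·9·49 = 29547; cumulative 33165; (A_4 × A_5): 49×10 by 10×3 → 49×3, cost 49·10·3 = 1470; (((A_1 × A_2) × A_3) × (A_4 × A_5)): 67×49 by 49×3 → 67×3, cost 67·49·3 = 9849; cumulative 44484. Total 44484.
Difference: |6972 − 44484| = 37512.

37512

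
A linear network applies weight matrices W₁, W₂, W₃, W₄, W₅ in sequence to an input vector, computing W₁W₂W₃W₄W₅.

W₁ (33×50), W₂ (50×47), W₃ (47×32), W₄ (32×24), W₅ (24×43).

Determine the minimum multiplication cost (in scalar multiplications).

166152

Adjacent pairs: W₁W₂ = 33·50·47 = 77550; W₂W₃ = 50·47·32 = 75200; W₃W₄ = 47·32·24 = 36096; W₄W₅ = 32·24·43 = 33024.
Length 3: W₁..W₃: k=1: 0+75200+33·50·32=128000; k=2: 77550+0+33·47·32=127182 → min 127182 | W₂..W₄: k=2: 0+36096+50·47·24=92496; k=3: 75200+0+50·32·24=113600 → min 92496 | W₃..W₅: k=3: 0+33024+47·32·43=97696; k=4: 36096+0+47·24·43=84600 → min 84600.
Length 4: W₁..W₄: k=1: 0+92496+33·50·24=132096; k=2: 77550+36096+33·47·24=150870; k=3: 127182+0+33·32·24=152526 → min 132096 | W₂..W₅: k=2: 0+84600+50·47·43=185650; k=3: 75200+33024+50·32·43=177024; k=4: 92496+0+50·24·43=144096 → min 144096.
Length 5: W₁..W₅: k=1: 0+144096+33·50·43=215046; k=2: 77550+84600+33·47·43=228843; k=3: 127182+33024+33·32·43=205614; k=4: 132096+0+33·24·43=166152 → min 166152.
Optimal order: ((W₁(W₂(W₃W₄)))W₅) with cost 166152.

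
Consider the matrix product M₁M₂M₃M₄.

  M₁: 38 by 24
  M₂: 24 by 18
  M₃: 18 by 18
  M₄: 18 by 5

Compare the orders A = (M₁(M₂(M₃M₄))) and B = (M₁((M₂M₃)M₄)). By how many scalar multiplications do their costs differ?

Order A = (M₁(M₂(M₃M₄))): (M₃M₄): 18×18 by 18×5 → 18×5, cost 18·18·5 = 1620; (M₂(M₃M₄)): 24×18 by 18×5 → 24×5, cost 24·18·5 = 2160; cumulative 3780; (M₁(M₂(M₃M₄))): 38×24 by 24×5 → 38×5, cost 38·24·5 = 4560; cumulative 8340. Total 8340.
Order B = (M₁((M₂M₃)M₄)): (M₂M₃): 24×18 by 18×18 → 24×18, cost 24·18·18 = 7776; ((M₂M₃)M₄): 24×18 by 18×5 → 24×5, cost 24·18·5 = 2160; cumulative 9936; (M₁((M₂M₃)M₄)): 38×24 by 24×5 → 38×5, cost 38·24·5 = 4560; cumulative 14496. Total 14496.
Difference: |8340 − 14496| = 6156.

6156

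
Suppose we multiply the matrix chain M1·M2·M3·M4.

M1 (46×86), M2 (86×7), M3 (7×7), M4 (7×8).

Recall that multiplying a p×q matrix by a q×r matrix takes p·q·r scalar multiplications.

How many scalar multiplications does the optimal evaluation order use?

30660

Adjacent pairs: M1M2 = 46·86·7 = 27692; M2M3 = 86·7·7 = 4214; M3M4 = 7·7·8 = 392.
Length 3: M1..M3: k=1: 0+4214+46·86·7=31906; k=2: 27692+0+46·7·7=29946 → min 29946 | M2..M4: k=2: 0+392+86·7·8=5208; k=3: 4214+0+86·7·8=9030 → min 5208.
Length 4: M1..M4: k=1: 0+5208+46·86·8=36856; k=2: 27692+392+46·7·8=30660; k=3: 29946+0+46·7·8=32522 → min 30660.
Optimal order: ((M1·M2)·(M3·M4)) with cost 30660.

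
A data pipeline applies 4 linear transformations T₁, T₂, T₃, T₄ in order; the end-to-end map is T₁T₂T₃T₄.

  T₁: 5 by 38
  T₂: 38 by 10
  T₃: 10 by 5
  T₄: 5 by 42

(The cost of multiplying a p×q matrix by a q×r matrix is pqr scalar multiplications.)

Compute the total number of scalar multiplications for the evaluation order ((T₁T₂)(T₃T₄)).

(T₁T₂): 5×38 by 38×10 → 5×10, cost 5·38·10 = 1900
(T₃T₄): 10×5 by 5×42 → 10×42, cost 10·5·42 = 2100
((T₁T₂)(T₃T₄)): 5×10 by 10×42 → 5×42, cost 5·10·42 = 2100; cumulative 6100
Total: 6100 scalar multiplications.

6100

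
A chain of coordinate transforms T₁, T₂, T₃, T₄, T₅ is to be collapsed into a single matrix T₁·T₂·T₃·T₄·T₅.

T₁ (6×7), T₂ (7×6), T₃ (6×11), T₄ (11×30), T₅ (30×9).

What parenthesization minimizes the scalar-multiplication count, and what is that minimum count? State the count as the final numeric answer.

4140

Adjacent pairs: T₁T₂ = 6·7·6 = 252; T₂T₃ = 7·6·11 = 462; T₃T₄ = 6·11·30 = 1980; T₄T₅ = 11·30·9 = 2970.
Length 3: T₁..T₃: k=1: 0+462+6·7·11=924; k=2: 252+0+6·6·11=648 → min 648 | T₂..T₄: k=2: 0+1980+7·6·30=3240; k=3: 462+0+7·11·30=2772 → min 2772 | T₃..T₅: k=3: 0+2970+6·11·9=3564; k=4: 1980+0+6·30·9=3600 → min 3564.
Length 4: T₁..T₄: k=1: 0+2772+6·7·30=4032; k=2: 252+1980+6·6·30=3312; k=3: 648+0+6·11·30=2628 → min 2628 | T₂..T₅: k=2: 0+3564+7·6·9=3942; k=3: 462+2970+7·11·9=4125; k=4: 2772+0+7·30·9=4662 → min 3942.
Length 5: T₁..T₅: k=1: 0+3942+6·7·9=4320; k=2: 252+3564+6·6·9=4140; k=3: 648+2970+6·11·9=4212; k=4: 2628+0+6·30·9=4248 → min 4140.
Optimal parenthesization: ((T₁·T₂)·(T₃·(T₄·T₅))) with cost 4140.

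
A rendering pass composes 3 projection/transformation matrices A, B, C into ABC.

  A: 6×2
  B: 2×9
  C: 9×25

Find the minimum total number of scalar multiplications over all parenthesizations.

Order (A(BC)): (BC): 2×9 by 9×25 → 2×25, cost 2·9·25 = 450; (A(BC)): 6×2 by 2×25 → 6×25, cost 6·2·25 = 300; cumulative 750. Total 750.
Order ((AB)C): (AB): 6×2 by 2×9 → 6×9, cost 6·2·9 = 108; ((AB)C): 6×9 by 9×25 → 6×25, cost 6·9·25 = 1350; cumulative 1458. Total 1458.
Minimum: 750.

750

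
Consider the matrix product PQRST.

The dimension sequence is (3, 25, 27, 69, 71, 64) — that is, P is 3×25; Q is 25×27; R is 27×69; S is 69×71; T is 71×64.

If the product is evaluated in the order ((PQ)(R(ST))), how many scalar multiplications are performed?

(PQ): 3×25 by 25×27 → 3×27, cost 3·25·27 = 2025
(ST): 69×71 by 71×64 → 69×64, cost 69·71·64 = 313536
(R(ST)): 27×69 by 69×64 → 27×64, cost 27·69·64 = 119232; cumulative 432768
((PQ)(R(ST))): 3×27 by 27×64 → 3×64, cost 3·27·64 = 5184; cumulative 439977
Total: 439977 scalar multiplications.

439977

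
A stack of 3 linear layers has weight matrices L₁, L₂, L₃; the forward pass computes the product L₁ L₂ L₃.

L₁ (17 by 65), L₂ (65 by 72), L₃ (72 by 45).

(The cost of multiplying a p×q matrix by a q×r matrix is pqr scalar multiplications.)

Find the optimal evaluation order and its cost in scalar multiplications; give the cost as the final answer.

134640

(L₁ (L₂ L₃)): cost 260325.
((L₁ L₂) L₃): cost 134640.
Optimal: ((L₁ L₂) L₃) with cost 134640.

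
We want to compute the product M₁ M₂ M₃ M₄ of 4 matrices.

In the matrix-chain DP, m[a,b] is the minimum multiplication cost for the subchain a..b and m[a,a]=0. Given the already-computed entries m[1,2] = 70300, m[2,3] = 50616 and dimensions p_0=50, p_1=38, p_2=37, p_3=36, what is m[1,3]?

m[1,3] = min over k∈[1,2] of m[1,k]+m[k+1,3]+p_{0}·p_k·p_{3}.
k=1: 0 + 50616 + 50·38·36 = 119016; k=2: 70300 + 0 + 50·37·36 = 136900.
Minimum: 119016 at k=1.

119016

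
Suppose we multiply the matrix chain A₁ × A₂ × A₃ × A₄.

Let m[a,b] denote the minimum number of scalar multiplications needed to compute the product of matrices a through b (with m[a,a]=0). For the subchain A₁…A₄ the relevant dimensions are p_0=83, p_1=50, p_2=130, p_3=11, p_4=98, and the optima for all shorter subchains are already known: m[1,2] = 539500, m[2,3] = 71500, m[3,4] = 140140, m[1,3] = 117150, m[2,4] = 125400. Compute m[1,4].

206624

m[1,4] = min over k∈[1,3] of m[1,k]+m[k+1,4]+p_{0}·p_k·p_{4}.
k=1: 0 + 125400 + 83·50·98 = 532100; k=2: 539500 + 140140 + 83·130·98 = 1737060; k=3: 117150 + 0 + 83·11·98 = 206624.
Minimum: 206624 at k=3.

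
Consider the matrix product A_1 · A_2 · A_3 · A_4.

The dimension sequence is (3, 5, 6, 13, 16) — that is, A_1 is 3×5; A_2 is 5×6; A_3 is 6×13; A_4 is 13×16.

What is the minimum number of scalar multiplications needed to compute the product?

948

Adjacent pairs: A_1A_2 = 3·5·6 = 90; A_2A_3 = 5·6·13 = 390; A_3A_4 = 6·13·16 = 1248.
Length 3: A_1..A_3: k=1: 0+390+3·5·13=585; k=2: 90+0+3·6·13=324 → min 324 | A_2..A_4: k=2: 0+1248+5·6·16=1728; k=3: 390+0+5·13·16=1430 → min 1430.
Length 4: A_1..A_4: k=1: 0+1430+3·5·16=1670; k=2: 90+1248+3·6·16=1626; k=3: 324+0+3·13·16=948 → min 948.
Optimal order: (((A_1 · A_2) · A_3) · A_4) with cost 948.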